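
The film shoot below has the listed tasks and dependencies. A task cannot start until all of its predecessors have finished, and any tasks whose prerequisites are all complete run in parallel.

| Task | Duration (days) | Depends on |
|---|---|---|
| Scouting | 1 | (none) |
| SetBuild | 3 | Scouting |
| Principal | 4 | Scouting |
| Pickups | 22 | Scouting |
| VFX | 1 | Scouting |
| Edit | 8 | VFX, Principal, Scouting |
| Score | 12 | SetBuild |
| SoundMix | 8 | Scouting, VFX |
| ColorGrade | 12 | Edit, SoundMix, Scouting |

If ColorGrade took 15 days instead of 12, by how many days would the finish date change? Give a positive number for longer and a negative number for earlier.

3

Baseline: Scouting→Principal→Edit→ColorGrade = 1+4+8+12 = 25 → 25 days.
ColorGrade is on the critical path; changing it to 15 makes that path 28 days.
The critical path is still Scouting→Principal→Edit→ColorGrade; finish is now 28 days.
Change in finish: 28 − 25 = +3 days.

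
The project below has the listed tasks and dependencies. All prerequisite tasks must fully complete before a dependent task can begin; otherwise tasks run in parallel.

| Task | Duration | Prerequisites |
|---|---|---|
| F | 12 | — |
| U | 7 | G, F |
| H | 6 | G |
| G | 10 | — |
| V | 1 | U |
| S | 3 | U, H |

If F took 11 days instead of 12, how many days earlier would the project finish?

Baseline: F→U→S = 12+7+3 = 22 → 22 days.
F lies on that path, so at 11 days the path becomes 21 days.
No other chain overtakes it, so the finish is 21 days.
Change in finish: 21 − 22 = -1 days.

1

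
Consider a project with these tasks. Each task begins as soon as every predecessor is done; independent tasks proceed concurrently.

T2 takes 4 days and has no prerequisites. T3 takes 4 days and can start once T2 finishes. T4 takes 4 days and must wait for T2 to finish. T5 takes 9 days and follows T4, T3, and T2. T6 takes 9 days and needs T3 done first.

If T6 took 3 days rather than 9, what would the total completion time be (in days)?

Critical path before the change: T2→T3→T6 = 4+4+9 = 17 giving 17 days.
T6 lies on that path, so at 3 days the path becomes 11 days.
Now T2→T3→T5 = 4+4+9 = 17 is longest, so the finish becomes 17 days.

17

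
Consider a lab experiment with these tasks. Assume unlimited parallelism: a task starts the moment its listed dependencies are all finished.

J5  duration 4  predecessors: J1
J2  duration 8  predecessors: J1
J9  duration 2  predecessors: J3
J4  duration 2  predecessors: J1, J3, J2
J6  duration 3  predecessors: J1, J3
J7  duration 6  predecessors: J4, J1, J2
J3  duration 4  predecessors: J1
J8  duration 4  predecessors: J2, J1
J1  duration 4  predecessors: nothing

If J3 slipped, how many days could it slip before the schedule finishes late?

4

J1→J2→J4→J7 = 4+8+2+6 = 20 sets the makespan at 20 days.
J3 finishes as early as 8 and must finish by 12.
Slack of J3 = 8 − 4 = 4 days.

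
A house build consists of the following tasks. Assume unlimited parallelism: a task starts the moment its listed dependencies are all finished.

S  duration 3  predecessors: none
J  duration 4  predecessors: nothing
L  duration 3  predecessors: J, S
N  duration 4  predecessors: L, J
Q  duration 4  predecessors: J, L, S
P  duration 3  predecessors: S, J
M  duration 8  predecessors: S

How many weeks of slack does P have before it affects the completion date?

4

S→M = 3+8 = 11 sets the makespan at 11 weeks.
P finishes as early as 7 and must finish by 11.
Float = 11 − 7 = 4.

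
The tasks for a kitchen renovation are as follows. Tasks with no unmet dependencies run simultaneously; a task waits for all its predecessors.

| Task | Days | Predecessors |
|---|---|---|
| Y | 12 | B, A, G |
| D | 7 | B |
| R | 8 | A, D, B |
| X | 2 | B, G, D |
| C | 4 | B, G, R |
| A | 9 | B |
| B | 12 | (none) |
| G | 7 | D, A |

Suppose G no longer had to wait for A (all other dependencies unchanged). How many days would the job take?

38

Before: longest chain B→A→G→Y = 12+9+7+12 = 40, finish 40.
Without A→G, G's earliest start moves from 21 to 19.
New critical path: B→D→G→Y = 12+7+7+12 = 38 ⇒ 38 days.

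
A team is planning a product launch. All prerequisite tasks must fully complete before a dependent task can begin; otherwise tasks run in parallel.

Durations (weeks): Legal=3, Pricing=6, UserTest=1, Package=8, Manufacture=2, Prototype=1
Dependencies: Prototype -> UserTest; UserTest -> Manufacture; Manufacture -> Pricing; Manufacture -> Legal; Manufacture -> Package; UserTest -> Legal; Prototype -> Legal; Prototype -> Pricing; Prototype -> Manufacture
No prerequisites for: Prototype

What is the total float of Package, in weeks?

The longest chain is Prototype→UserTest→Manufacture→Package = 1+1+2+8 = 12; overall finish 12 weeks.
The longest chain containing Package totals 12 weeks.
Float = 12 − 12 = 0.

0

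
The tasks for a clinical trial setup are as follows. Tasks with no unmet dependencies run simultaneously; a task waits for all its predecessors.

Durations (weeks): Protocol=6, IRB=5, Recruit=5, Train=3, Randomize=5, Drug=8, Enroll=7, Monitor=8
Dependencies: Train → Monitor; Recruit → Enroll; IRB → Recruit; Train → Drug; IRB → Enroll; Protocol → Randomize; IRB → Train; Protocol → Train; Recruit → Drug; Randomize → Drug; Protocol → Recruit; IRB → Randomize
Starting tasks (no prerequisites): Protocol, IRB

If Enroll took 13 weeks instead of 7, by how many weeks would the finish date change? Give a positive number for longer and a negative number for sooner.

Baseline: Protocol→Recruit→Drug = 6+5+8 = 19 → 19 weeks.
The longest path through Enroll is only 18 weeks, so Enroll has float 1.
New critical path: Protocol→Recruit→Enroll = 6+5+13 = 24 ⇒ 24 weeks.
Change in finish: 24 − 19 = +5 weeks.

5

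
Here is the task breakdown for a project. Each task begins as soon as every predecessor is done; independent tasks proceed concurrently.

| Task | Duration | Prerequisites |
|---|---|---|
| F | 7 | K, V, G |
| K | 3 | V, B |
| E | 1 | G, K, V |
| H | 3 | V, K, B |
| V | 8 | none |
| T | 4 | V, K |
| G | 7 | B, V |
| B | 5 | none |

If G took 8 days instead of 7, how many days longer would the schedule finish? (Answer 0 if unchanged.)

Critical path before the change: V→G→F = 8+7+7 = 22 giving 22 days.
Since G is critical, the +1 change carries straight to that chain (now 23 days).
That remains the longest chain; total 23 days.
Change in finish: 23 − 22 = +1 days.

1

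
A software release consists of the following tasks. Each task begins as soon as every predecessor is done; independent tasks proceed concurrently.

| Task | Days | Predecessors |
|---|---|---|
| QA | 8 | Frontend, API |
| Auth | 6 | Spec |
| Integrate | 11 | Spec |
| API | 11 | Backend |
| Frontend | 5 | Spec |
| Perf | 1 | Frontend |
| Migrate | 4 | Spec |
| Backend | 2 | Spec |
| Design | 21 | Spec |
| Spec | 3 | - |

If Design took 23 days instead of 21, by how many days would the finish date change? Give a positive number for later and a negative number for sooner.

As given, the longest chain is Spec→Design = 3+21 = 24, so the finish is 24 days.
Design lies on that path, so at 23 days the path becomes 26 days.
No other chain overtakes it, so the finish is 26 days.
Change in finish: 26 − 24 = +2 days.

2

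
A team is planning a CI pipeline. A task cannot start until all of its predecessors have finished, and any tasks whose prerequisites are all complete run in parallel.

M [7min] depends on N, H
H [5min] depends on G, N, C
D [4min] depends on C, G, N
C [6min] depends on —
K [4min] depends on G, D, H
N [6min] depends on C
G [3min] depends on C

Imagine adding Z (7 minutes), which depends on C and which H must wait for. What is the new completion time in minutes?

25

Originally the CI pipeline takes 24 minutes.
With Z inserted, H now waits for max(G, N, C, Z).
New critical path: C→Z→H→M = 6+7+5+7 = 25 ⇒ 25 minutes.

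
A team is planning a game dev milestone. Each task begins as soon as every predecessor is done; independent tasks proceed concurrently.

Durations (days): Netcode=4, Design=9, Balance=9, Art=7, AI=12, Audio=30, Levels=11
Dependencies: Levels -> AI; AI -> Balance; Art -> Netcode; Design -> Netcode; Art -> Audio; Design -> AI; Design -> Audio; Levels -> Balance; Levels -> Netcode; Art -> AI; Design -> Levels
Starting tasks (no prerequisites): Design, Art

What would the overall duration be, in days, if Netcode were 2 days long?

Actual critical path: Design→Levels→AI→Balance = 9+11+12+9 = 41 ⇒ 41 days.
Netcode has 17 days of float (longest path through it is 24).
That remains the longest chain; total 41 days.

41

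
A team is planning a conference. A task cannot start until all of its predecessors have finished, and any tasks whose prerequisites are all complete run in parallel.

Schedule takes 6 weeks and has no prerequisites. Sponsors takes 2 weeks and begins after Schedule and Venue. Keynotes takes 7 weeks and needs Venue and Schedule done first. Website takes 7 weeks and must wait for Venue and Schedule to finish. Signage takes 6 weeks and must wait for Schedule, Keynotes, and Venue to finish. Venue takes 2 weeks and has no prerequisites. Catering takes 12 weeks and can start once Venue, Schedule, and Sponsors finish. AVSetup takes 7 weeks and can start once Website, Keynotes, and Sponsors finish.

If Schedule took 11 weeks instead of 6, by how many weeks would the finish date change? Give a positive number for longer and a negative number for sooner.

The binding path is Schedule→Keynotes→AVSetup = 6+7+7 = 20; finish at 20 weeks.
Schedule is on the critical path; changing it to 11 makes that path 25 weeks.
No other chain overtakes it, so the finish is 25 weeks.
Change in finish: 25 − 20 = +5 weeks.

5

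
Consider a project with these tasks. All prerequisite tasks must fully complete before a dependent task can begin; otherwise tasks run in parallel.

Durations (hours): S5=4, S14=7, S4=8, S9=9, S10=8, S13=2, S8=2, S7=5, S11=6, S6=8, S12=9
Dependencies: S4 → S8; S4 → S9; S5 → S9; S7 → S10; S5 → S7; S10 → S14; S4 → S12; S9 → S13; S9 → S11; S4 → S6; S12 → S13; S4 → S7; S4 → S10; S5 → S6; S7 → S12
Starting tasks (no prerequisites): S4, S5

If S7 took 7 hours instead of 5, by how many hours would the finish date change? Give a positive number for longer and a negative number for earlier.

2

Baseline: S4→S7→S10→S14 = 8+5+8+7 = 28 → 28 hours.
Since S7 is critical, the +2 change carries straight to that chain (now 30 hours).
The critical path is still S4→S7→S10→S14; finish is now 30 hours.
Change in finish: 30 − 28 = +2 hours.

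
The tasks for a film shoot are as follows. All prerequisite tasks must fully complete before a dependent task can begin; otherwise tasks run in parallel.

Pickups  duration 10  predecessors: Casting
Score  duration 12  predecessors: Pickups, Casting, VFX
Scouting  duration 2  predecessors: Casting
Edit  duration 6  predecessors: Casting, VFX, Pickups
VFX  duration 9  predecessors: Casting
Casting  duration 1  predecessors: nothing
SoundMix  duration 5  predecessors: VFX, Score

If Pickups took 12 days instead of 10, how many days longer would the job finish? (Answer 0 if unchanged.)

Baseline: Casting→Pickups→Score→SoundMix = 1+10+12+5 = 28 → 28 days.
Pickups is on the critical path; changing it to 12 makes that path 30 days.
That remains the longest chain; total 30 days.
Change in finish: 30 − 28 = +2 days.

2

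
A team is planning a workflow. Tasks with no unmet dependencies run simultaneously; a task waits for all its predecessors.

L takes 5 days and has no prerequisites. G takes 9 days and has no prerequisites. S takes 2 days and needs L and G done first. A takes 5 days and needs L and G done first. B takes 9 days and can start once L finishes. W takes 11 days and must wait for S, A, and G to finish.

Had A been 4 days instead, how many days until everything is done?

24

Critical path before the change: G→A→W = 9+5+11 = 25 giving 25 days.
A is on the critical path; changing it to 4 makes that path 24 days.
That remains the longest chain; total 24 days.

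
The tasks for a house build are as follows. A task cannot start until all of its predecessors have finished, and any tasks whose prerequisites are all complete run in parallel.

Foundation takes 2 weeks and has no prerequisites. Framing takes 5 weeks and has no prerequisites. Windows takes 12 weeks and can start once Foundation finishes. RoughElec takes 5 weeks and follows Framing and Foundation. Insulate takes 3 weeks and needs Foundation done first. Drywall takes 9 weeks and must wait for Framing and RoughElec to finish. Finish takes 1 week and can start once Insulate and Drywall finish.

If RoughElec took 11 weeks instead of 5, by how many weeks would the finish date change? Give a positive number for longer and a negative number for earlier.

6

Actual critical path: Framing→RoughElec→Drywall→Finish = 5+5+9+1 = 20 ⇒ 20 weeks.
RoughElec lies on that path, so at 11 weeks the path becomes 26 weeks.
The critical path is still Framing→RoughElec→Drywall→Finish; finish is now 26 weeks.
Change in finish: 26 − 20 = +6 weeks.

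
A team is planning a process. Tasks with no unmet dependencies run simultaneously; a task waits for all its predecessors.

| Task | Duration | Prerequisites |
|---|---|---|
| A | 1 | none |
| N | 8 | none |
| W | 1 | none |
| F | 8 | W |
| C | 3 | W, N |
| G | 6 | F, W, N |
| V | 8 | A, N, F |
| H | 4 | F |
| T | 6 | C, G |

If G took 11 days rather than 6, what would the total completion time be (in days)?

26

Actual critical path: W→F→G→T = 1+8+6+6 = 21 ⇒ 21 days.
G lies on that path, so at 11 days the path becomes 26 days.
That remains the longest chain; total 26 days.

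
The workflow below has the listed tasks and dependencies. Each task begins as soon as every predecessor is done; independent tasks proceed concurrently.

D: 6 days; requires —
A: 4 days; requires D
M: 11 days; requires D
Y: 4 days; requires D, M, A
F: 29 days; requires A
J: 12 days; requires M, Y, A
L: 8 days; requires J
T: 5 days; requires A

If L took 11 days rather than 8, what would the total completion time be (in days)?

44

Actual critical path: D→M→Y→J→L = 6+11+4+12+8 = 41 ⇒ 41 days.
Since L is critical, the +3 change carries straight to that chain (now 44 days).
That remains the longest chain; total 44 days.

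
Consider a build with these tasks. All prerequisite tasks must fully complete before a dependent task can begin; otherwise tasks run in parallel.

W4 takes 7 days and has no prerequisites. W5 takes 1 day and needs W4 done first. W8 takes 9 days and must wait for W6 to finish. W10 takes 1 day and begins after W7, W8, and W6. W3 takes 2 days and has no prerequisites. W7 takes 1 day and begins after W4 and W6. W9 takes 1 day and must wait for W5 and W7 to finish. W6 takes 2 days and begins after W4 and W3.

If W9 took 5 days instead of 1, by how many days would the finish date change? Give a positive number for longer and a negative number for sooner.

Actual critical path: W4→W6→W8→W10 = 7+2+9+1 = 19 ⇒ 19 days.
W9 is off the critical path — its longest chain is 11 days, giving 8 of slack.
The critical path is still W4→W6→W8→W10; finish is now 19 days.
Change in finish: 19 − 19 = +0 days.

0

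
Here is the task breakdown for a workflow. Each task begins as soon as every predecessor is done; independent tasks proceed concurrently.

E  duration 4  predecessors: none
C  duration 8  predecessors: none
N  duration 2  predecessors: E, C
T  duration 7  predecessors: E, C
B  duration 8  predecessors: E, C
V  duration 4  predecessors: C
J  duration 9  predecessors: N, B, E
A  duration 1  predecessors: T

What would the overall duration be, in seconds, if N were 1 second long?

As given, the longest chain is C→B→J = 8+8+9 = 25, so the finish is 25 seconds.
N has 6 seconds of float (longest path through it is 19).
That remains the longest chain; total 25 seconds.

25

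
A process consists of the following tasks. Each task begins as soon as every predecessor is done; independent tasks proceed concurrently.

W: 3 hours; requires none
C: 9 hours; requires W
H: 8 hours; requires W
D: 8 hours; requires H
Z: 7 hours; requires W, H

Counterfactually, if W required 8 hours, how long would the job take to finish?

As given, the longest chain is W→H→D = 3+8+8 = 19, so the finish is 19 hours.
W is on the critical path; changing it to 8 makes that path 24 hours.
That remains the longest chain; total 24 hours.

24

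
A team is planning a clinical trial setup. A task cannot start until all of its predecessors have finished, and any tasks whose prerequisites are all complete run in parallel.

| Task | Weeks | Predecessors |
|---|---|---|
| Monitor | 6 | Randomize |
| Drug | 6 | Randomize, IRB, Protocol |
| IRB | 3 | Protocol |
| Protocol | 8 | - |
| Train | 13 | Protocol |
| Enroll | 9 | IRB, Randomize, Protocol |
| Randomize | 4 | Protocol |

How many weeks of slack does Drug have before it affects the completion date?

Protocol→Train = 8+13 = 21 sets the makespan at 21 weeks.
The longest chain containing Drug totals 18 weeks.
Float = 21 − 18 = 3.

3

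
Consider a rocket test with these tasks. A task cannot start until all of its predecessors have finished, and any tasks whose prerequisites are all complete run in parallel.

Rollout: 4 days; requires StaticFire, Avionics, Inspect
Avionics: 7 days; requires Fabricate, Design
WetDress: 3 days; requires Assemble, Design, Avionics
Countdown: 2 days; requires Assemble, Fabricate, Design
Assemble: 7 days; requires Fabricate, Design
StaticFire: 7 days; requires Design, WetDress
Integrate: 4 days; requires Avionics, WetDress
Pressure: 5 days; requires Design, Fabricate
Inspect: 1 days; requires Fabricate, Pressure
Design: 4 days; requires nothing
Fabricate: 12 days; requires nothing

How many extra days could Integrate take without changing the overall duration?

7

Fabricate→Avionics→WetDress→StaticFire→Rollout = 12+7+3+7+4 = 33 sets the makespan at 33 days.
Integrate finishes as early as 26 and must finish by 33.
Slack of Integrate = 29 − 22 = 7 days.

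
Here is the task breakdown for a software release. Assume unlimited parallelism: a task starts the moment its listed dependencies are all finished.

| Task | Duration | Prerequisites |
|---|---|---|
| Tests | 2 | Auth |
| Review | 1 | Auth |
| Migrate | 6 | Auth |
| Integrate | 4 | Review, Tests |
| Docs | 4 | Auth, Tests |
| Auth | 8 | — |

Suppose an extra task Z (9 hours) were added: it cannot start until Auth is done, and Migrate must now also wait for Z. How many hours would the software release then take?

23

Originally the software release takes 14 hours.
With Z inserted, Migrate now waits for max(Auth, Z).
New critical path: Auth→Z→Migrate = 8+9+6 = 23 ⇒ 23 hours.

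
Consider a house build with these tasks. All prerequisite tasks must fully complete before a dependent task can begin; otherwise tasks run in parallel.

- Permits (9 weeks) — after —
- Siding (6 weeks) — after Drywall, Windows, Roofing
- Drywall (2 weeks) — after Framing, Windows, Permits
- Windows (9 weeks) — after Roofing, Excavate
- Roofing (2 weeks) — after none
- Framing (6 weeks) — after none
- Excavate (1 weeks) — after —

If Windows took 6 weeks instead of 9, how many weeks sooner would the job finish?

The binding path is Roofing→Windows→Drywall→Siding = 2+9+2+6 = 19; finish at 19 weeks.
Windows lies on that path, so at 6 weeks the path becomes 16 weeks.
New critical path: Permits→Drywall→Siding = 9+2+6 = 17 ⇒ 17 weeks.
Change in finish: 17 − 19 = -2 weeks.

2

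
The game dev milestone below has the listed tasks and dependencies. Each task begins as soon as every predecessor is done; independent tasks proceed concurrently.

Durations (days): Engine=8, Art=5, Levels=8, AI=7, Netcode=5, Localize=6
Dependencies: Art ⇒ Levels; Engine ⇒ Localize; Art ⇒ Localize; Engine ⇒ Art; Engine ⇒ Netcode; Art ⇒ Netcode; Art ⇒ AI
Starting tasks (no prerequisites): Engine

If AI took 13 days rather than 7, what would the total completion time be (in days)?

The binding path is Engine→Art→Levels = 8+5+8 = 21; finish at 21 days.
AI is off the critical path — its longest chain is 20 days, giving 1 of slack.
New critical path: Engine→Art→AI = 8+5+13 = 26 ⇒ 26 days.

26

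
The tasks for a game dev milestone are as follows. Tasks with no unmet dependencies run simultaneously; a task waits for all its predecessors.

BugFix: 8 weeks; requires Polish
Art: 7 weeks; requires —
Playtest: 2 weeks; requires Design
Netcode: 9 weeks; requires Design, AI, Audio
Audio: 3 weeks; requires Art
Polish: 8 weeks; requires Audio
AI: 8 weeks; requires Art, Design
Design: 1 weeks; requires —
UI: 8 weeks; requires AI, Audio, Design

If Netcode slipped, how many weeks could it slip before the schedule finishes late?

Art→Audio→Polish→BugFix = 7+3+8+8 = 26 sets the makespan at 26 weeks.
Longest path through Netcode: 24 weeks (earliest finish 24, latest finish 26).
Float = 26 − 24 = 2.

2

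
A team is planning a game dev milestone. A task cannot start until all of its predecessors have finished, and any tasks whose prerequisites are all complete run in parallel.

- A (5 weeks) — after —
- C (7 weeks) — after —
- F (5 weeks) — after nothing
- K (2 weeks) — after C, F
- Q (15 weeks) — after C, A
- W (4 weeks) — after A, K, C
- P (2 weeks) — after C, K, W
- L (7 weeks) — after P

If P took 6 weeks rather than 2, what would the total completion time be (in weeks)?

26

Baseline: C→K→W→P→L = 7+2+4+2+7 = 22 → 22 weeks.
P lies on that path, so at 6 weeks the path becomes 26 weeks.
That remains the longest chain; total 26 weeks.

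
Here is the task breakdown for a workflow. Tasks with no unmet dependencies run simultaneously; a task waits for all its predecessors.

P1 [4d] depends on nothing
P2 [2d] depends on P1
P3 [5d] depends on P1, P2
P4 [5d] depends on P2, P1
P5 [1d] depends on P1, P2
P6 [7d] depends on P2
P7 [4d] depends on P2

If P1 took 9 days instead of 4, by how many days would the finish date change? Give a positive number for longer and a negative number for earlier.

5

Baseline: P1→P2→P6 = 4+2+7 = 13 → 13 days.
P1 lies on that path, so at 9 days the path becomes 18 days.
The critical path is still P1→P2→P6; finish is now 18 days.
Change in finish: 18 − 13 = +5 days.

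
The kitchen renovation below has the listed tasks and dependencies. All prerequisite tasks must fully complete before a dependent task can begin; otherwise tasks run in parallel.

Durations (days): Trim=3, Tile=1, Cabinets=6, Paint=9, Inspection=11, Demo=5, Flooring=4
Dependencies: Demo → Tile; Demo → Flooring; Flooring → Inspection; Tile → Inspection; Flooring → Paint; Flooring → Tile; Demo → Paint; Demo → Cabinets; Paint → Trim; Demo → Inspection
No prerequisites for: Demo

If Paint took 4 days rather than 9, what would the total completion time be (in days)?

21

Critical path before the change: Demo→Flooring→Paint→Trim = 5+4+9+3 = 21 giving 21 days.
Paint is on the critical path; changing it to 4 makes that path 16 days.
The binding chain switches to Demo→Flooring→Tile→Inspection = 5+4+1+11 = 21; finish 21 days.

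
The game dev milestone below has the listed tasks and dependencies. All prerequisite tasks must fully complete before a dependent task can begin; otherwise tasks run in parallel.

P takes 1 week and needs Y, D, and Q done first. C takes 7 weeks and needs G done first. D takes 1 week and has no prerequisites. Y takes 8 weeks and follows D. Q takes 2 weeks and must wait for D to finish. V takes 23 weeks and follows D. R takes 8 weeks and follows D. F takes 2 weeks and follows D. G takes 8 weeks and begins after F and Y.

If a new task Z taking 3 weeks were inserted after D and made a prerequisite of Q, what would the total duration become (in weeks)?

Originally the project takes 24 weeks.
With Z inserted, Q now waits for max(D, Z).
New critical path: D→V = 1+23 = 24 ⇒ 24 weeks.

24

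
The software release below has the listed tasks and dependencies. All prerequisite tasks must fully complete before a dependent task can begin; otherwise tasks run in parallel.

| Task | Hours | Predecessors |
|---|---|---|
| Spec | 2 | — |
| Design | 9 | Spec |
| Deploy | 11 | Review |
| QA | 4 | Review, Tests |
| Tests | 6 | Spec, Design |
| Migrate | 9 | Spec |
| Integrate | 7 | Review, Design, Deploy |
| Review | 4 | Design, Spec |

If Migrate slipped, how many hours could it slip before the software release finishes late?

22

Critical path: Spec→Design→Review→Deploy→Integrate = 2+9+4+11+7 = 33, so the finish is 33 hours.
The longest chain containing Migrate totals 11 hours.
Float = 33 − 11 = 22.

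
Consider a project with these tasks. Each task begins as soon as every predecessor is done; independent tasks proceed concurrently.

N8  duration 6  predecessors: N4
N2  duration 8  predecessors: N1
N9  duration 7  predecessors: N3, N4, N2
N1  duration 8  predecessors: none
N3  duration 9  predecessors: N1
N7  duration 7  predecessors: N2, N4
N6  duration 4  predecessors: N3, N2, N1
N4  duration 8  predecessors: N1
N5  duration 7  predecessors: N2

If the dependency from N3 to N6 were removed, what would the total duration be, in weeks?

24

Before: longest chain N1→N3→N9 = 8+9+7 = 24, finish 24.
Without N3→N6, N6's earliest start moves from 17 to 16.
New critical path: N1→N3→N9 = 8+9+7 = 24 ⇒ 24 weeks.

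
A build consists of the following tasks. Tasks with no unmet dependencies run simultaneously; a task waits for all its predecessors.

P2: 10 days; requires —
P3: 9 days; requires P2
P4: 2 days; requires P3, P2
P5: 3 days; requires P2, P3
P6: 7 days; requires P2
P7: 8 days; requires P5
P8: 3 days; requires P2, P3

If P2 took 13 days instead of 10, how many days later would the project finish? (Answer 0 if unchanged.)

As given, the longest chain is P2→P3→P5→P7 = 10+9+3+8 = 30, so the finish is 30 days.
P2 lies on that path, so at 13 days the path becomes 33 days.
The critical path is still P2→P3→P5→P7; finish is now 33 days.
Change in finish: 33 − 30 = +3 days.

3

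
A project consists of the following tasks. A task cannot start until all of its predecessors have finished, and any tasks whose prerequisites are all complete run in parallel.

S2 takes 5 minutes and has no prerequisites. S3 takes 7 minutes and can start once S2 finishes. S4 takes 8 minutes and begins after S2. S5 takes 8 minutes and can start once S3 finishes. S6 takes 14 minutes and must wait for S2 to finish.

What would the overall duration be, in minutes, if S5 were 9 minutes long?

Critical path before the change: S2→S3→S5 = 5+7+8 = 20 giving 20 minutes.
S5 is on the critical path; changing it to 9 makes that path 21 minutes.
That remains the longest chain; total 21 minutes.

21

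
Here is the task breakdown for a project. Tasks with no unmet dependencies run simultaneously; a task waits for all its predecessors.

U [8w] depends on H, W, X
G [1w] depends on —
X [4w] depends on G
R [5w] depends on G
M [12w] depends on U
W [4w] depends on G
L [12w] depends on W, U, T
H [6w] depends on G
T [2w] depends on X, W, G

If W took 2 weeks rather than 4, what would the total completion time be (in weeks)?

27

The binding path is G→H→U→L = 1+6+8+12 = 27; finish at 27 weeks.
W is off the critical path — its longest chain is 25 weeks, giving 2 of slack.
The critical path is still G→H→U→L; finish is now 27 weeks.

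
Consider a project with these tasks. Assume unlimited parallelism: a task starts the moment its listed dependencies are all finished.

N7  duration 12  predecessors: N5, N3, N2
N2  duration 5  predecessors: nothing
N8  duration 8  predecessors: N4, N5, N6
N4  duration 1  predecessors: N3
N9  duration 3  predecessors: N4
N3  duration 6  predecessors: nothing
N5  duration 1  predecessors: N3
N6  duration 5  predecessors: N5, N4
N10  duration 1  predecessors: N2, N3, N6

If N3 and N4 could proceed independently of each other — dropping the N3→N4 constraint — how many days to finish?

Original critical path: N3→N4→N6→N8 = 6+1+5+8 = 20 ⇒ 20 days.
Without N3→N4, N4's earliest start moves from 6 to 0.
New critical path: N3→N5→N6→N8 = 6+1+5+8 = 20 ⇒ 20 days.

20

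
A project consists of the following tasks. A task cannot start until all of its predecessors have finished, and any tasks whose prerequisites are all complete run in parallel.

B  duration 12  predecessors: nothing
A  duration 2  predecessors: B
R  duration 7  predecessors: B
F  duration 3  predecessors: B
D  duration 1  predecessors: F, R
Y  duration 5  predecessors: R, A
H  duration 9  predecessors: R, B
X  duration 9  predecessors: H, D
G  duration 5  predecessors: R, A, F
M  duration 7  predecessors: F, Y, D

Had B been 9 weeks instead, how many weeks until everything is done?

34

Baseline: B→R→H→X = 12+7+9+9 = 37 → 37 weeks.
B lies on that path, so at 9 weeks the path becomes 34 weeks.
No other chain overtakes it, so the finish is 34 weeks.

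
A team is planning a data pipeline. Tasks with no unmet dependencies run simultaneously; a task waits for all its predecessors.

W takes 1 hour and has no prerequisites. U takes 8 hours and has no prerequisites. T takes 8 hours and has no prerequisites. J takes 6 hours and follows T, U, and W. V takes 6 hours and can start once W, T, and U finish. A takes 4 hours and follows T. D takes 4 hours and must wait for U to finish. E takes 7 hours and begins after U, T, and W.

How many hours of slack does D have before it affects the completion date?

3

The longest chain is U→E = 8+7 = 15; overall finish 15 hours.
Longest path through D: 12 hours (earliest finish 12, latest finish 15).
Float = 15 − 12 = 3.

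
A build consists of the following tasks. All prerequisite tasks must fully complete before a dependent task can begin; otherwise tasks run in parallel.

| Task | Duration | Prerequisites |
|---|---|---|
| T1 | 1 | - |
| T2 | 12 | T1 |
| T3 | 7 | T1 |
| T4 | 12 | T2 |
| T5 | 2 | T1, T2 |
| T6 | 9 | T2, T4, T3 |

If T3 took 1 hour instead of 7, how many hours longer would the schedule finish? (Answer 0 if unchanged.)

0

Baseline: T1→T2→T4→T6 = 1+12+12+9 = 34 → 34 hours.
T3 has 17 hours of float (longest path through it is 17).
The critical path is still T1→T2→T4→T6; finish is now 34 hours.
Change in finish: 34 − 34 = +0 hours.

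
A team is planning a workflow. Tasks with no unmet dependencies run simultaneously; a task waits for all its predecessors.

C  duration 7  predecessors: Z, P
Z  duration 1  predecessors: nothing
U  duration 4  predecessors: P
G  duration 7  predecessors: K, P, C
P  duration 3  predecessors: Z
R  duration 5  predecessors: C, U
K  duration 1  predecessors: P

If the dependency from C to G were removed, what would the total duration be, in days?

16

With the dependency in place, Z→P→C→G = 1+3+7+7 = 18 sets the finish at 18 days.
Without C→G, G's earliest start moves from 11 to 5.
The longest chain is now Z→P→C→R = 1+3+7+5 = 16, so the schedule takes 16 days.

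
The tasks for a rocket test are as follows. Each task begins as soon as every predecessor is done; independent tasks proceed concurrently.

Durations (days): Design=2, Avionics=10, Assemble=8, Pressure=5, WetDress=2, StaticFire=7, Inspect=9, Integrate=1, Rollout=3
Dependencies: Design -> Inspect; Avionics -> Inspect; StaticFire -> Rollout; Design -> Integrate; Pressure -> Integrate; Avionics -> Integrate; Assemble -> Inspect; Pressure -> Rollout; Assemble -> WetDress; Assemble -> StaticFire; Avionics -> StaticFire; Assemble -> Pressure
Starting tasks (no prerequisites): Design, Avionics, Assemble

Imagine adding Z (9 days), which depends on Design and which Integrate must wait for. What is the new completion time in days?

Originally the schedule takes 20 days.
With Z inserted, Integrate now waits for max(Avionics, Pressure, Design, Z).
New critical path: Avionics→StaticFire→Rollout = 10+7+3 = 20 ⇒ 20 days.

20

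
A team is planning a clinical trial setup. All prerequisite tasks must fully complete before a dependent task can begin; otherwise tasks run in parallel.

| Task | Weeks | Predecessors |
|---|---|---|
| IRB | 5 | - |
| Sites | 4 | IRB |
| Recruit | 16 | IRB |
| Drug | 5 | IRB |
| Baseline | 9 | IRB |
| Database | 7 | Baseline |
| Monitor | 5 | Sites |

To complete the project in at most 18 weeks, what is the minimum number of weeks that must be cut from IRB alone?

3

Current finish: 21 weeks; target: 18.
IRB is on every critical path, so each week cut from IRB cuts the finish by one (this holds down to a finish of 17).
Need 21 − 18 = 3 weeks off IRB → IRB becomes 2 weeks, finish becomes 18.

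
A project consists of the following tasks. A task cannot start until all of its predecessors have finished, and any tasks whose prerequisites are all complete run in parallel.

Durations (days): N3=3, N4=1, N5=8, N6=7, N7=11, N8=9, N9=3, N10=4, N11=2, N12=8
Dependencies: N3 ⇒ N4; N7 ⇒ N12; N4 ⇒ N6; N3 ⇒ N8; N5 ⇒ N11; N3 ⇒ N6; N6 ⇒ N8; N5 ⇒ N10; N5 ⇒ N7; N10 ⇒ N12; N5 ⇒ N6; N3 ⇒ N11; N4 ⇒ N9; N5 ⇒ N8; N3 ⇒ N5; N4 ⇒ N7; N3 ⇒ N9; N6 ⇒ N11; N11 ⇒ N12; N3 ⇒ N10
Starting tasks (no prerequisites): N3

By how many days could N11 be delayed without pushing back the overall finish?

2

N3→N5→N7→N12 = 3+8+11+8 = 30 sets the makespan at 30 days.
Longest path through N11: 28 days (earliest finish 20, latest finish 22).
Slack of N11 = 20 − 18 = 2 days.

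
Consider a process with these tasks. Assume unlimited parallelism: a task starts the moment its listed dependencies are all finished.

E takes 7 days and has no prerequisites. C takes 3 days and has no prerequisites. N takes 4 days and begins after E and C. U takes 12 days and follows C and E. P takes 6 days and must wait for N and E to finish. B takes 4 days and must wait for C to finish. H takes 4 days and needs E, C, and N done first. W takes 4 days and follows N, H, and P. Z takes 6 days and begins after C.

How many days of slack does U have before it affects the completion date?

E→N→P→W = 7+4+6+4 = 21 sets the makespan at 21 days.
Longest path through U: 19 days (earliest finish 19, latest finish 21).
Slack of U = 9 − 7 = 2 days.

2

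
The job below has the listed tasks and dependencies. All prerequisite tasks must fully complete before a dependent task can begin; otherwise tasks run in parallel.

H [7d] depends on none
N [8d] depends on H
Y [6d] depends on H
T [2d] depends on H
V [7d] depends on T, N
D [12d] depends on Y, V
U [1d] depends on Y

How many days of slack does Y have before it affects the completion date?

H→N→V→D = 7+8+7+12 = 34 sets the makespan at 34 days.
Longest path through Y: 25 days (earliest finish 13, latest finish 22).
Float = 34 − 25 = 9.

9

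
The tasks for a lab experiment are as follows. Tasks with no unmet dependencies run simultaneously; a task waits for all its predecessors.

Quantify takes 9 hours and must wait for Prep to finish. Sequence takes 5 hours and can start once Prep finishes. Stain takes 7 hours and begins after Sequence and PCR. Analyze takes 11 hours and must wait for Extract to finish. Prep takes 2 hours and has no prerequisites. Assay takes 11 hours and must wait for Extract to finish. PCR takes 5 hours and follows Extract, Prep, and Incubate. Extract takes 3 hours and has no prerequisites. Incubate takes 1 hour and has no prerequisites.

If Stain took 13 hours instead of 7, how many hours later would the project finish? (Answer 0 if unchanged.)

6

The binding path is Extract→PCR→Stain = 3+5+7 = 15; finish at 15 hours.
Stain lies on that path, so at 13 hours the path becomes 21 hours.
The critical path is still Extract→PCR→Stain; finish is now 21 hours.
Change in finish: 21 − 15 = +6 hours.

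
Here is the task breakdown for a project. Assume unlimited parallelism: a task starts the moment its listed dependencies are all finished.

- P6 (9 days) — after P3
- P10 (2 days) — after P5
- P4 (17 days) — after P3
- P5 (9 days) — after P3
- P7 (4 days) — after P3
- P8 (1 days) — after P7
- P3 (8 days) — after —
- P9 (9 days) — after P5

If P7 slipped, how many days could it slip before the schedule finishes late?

The longest chain is P3→P5→P9 = 8+9+9 = 26; overall finish 26 days.
The longest chain containing P7 totals 13 days.
Slack of P7 = 21 − 8 = 13 days.

13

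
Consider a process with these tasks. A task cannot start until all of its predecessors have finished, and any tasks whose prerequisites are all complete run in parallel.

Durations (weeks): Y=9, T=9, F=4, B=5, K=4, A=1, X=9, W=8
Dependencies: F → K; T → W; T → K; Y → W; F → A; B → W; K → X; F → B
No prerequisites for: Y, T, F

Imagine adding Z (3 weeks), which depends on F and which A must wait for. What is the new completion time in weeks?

22

Originally the schedule takes 22 weeks.
With Z inserted, A now waits for max(F, Z).
New critical path: T→K→X = 9+4+9 = 22 ⇒ 22 weeks.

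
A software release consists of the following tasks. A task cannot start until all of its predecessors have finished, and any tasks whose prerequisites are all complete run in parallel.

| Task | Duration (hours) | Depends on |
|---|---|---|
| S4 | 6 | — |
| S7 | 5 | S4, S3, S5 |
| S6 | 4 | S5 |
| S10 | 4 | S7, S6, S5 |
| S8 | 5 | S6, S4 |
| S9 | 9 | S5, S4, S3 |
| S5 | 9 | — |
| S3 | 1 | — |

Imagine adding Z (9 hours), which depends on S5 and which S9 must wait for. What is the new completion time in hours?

27

Originally the schedule takes 18 hours.
With Z inserted, S9 now waits for max(S5, S4, S3, Z).
New critical path: S5→Z→S9 = 9+9+9 = 27 ⇒ 27 hours.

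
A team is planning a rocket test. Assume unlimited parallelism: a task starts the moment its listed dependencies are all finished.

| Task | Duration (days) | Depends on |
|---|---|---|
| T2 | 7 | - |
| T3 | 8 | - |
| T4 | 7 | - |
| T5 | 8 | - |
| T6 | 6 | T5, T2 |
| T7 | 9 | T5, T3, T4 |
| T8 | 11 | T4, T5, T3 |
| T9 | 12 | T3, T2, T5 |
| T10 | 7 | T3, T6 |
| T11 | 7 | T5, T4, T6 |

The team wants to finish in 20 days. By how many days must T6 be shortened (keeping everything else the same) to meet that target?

1

Current finish: 21 days; target: 20.
T6 is on every critical path, so each day cut from T6 cuts the finish by one (this holds down to a finish of 20).
Need 21 − 20 = 1 day off T6 → T6 becomes 5 days, finish becomes 20.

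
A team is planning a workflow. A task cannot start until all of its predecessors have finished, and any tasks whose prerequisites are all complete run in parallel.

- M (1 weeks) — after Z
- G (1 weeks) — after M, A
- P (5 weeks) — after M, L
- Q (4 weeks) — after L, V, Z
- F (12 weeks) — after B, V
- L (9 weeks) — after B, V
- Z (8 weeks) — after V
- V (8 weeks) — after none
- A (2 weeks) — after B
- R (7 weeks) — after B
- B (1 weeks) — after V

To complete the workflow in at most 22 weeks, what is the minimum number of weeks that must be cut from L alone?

1

Current finish: 23 weeks; target: 22.
L is on every critical path, so each week cut from L cuts the finish by one (this holds down to a finish of 22).
Need 23 − 22 = 1 week off L → L becomes 8 weeks, finish becomes 22.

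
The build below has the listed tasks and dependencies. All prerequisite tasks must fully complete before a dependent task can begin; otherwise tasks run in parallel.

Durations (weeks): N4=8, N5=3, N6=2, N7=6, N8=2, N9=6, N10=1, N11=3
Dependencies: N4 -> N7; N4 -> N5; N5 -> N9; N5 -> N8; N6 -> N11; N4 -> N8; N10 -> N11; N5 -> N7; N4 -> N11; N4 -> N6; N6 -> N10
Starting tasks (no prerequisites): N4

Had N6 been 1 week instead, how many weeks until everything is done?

Actual critical path: N4→N5→N7 = 8+3+6 = 17 ⇒ 17 weeks.
N6 has 3 weeks of float (longest path through it is 14).
No other chain overtakes it, so the finish is 17 weeks.

17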